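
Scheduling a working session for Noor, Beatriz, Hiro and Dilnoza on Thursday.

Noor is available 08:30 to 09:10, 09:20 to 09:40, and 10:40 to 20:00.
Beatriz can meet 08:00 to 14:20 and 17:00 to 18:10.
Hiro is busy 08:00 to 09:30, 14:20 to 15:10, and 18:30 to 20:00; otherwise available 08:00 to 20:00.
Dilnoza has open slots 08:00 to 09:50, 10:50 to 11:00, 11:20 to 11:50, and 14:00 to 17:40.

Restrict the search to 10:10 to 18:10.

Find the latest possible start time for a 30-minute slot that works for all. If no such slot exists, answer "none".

Hiro free within 08:00–20:00: 09:30–14:20, 15:10–18:30.
Noor ∩ Beatriz: 08:30–09:10, 09:20–09:40, 10:40–14:20, 17:00–18:10.
Noor ∩ Beatriz ∩ Hiro: 09:30–09:40, 10:40–14:20, 17:00–18:10.
Noor ∩ Beatriz ∩ Hiro ∩ Dilnoza: 09:30–09:40, 10:50–11:00, 11:20–11:50, 14:00–14:20, 17:00–17:40.
Restricted to 10:10–18:10: 10:50–11:00, 11:20–11:50, 14:00–14:20, 17:00–17:40.
Windows ≥ 30 min: 11:20–11:50, 17:00–17:40.
Latest start in the last window 17:00–17:40 is 17:40 − 30 min = 17:10.

17:10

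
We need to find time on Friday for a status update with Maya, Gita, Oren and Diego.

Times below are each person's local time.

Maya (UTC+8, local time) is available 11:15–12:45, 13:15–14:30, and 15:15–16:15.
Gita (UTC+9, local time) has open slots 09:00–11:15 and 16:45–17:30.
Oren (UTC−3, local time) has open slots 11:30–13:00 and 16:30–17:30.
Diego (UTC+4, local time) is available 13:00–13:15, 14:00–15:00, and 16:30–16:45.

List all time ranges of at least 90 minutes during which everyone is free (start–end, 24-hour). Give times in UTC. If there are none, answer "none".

none

Maya → UTC: 03:15–04:45, 05:15–06:30, 07:15–08:15.
Gita → UTC: 00:00–02:15, 07:45–08:30.
Oren → UTC: 14:30–16:00, 19:30–20:30.
Diego → UTC: 09:00–09:15, 10:00–11:00, 12:30–12:45.
Maya ∩ Gita: 07:45–08:15.
Maya ∩ Gita ∩ Oren: (none).
Maya ∩ Gita ∩ Oren ∩ Diego: (none).
Windows ≥ 90 min: (none).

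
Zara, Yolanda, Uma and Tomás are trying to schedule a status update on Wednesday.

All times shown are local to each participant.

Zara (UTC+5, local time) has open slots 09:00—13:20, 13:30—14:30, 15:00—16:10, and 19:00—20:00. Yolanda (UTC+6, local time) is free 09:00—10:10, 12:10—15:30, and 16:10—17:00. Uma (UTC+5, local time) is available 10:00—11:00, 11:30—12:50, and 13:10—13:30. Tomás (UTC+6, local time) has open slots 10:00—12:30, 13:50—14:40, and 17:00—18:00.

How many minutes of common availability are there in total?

10 minutes

Zara → UTC: 04:00–08:20, 08:30–09:30, 10:00–11:10, 14:00–15:00.
Yolanda → UTC: 03:00–04:10, 06:10–09:30, 10:10–11:00.
Uma → UTC: 05:00–06:00, 06:30–07:50, 08:10–08:30.
Tomás → UTC: 04:00–06:30, 07:50–08:40, 11:00–12:00.
Zara ∩ Yolanda: 04:00–04:10, 06:10–08:20, 08:30–09:30, 10:10–11:00.
Zara ∩ Yolanda ∩ Uma: 06:30–07:50, 08:10–08:20.
Zara ∩ Yolanda ∩ Uma ∩ Tomás: 08:10–08:20.
Total common minutes: 10.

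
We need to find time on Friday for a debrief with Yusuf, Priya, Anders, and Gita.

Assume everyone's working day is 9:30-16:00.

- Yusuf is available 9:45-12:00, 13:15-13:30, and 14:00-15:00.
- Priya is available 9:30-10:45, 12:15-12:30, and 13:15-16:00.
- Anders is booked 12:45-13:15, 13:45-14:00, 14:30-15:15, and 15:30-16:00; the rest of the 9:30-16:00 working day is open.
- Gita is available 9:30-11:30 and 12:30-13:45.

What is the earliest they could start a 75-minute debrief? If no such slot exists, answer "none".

none

Anders free within 09:30–16:00: 09:30–12:45, 13:15–13:45, 14:00–14:30, 15:15–15:30.
Yusuf ∩ Priya: 09:45–10:45, 13:15–13:30, 14:00–15:00.
Yusuf ∩ Priya ∩ Anders: 09:45–10:45, 13:15–13:30, 14:00–14:30.
Yusuf ∩ Priya ∩ Anders ∩ Gita: 09:45–10:45, 13:15–13:30.
Windows ≥ 75 min: (none).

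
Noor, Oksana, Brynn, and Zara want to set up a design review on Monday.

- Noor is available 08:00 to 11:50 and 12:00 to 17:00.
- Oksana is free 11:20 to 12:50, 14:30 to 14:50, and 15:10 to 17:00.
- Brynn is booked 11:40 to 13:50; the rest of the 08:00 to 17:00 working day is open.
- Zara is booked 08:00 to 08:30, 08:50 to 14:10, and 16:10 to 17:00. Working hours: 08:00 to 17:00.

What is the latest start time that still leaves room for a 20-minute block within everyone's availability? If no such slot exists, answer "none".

15:50

Brynn free within 08:00–17:00: 08:00–11:40, 13:50–17:00.
Zara free within 08:00–17:00: 08:30–08:50, 14:10–16:10.
Noor ∩ Oksana: 11:20–11:50, 12:00–12:50, 14:30–14:50, 15:10–17:00.
Noor ∩ Oksana ∩ Brynn: 11:20–11:40, 14:30–14:50, 15:10–17:00.
Noor ∩ Oksana ∩ Brynn ∩ Zara: 14:30–14:50, 15:10–16:10.
Windows ≥ 20 min: 14:30–14:50, 15:10–16:10.
Latest start in the last window 15:10–16:10 is 16:10 − 20 min = 15:50.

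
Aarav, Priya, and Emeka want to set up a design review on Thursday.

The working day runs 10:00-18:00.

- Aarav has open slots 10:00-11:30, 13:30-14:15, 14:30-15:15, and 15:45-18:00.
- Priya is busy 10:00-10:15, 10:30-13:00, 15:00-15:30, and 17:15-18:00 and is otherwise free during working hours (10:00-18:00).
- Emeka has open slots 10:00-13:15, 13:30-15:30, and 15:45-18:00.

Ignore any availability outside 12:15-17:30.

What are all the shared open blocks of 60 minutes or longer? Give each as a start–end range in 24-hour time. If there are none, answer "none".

Priya free within 10:00–18:00: 10:15–10:30, 13:00–15:00, 15:30–17:15.
Aarav ∩ Priya: 10:15–10:30, 13:30–14:15, 14:30–15:00, 15:45–17:15.
Aarav ∩ Priya ∩ Emeka: 10:15–10:30, 13:30–14:15, 14:30–15:00, 15:45–17:15.
Restricted to 12:15–17:30: 13:30–14:15, 14:30–15:00, 15:45–17:15.
Windows ≥ 60 min: 15:45–17:15.

15:45–17:15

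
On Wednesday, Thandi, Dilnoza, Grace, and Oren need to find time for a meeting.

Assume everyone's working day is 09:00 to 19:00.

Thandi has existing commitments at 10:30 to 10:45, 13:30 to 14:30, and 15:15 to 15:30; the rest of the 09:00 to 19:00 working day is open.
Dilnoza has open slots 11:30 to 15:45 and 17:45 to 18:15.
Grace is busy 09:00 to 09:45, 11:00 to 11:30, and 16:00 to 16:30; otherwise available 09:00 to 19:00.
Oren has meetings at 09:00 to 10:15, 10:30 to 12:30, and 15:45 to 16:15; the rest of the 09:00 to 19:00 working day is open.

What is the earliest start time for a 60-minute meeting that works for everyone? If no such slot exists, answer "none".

12:30

Thandi free within 09:00–19:00: 09:00–10:30, 10:45–13:30, 14:30–15:15, 15:30–19:00.
Grace free within 09:00–19:00: 09:45–11:00, 11:30–16:00, 16:30–19:00.
Oren free within 09:00–19:00: 10:15–10:30, 12:30–15:45, 16:15–19:00.
Thandi ∩ Dilnoza: 11:30–13:30, 14:30–15:15, 15:30–15:45, 17:45–18:15.
Thandi ∩ Dilnoza ∩ Grace: 11:30–13:30, 14:30–15:15, 15:30–15:45, 17:45–18:15.
Thandi ∩ Dilnoza ∩ Grace ∩ Oren: 12:30–13:30, 14:30–15:15, 15:30–15:45, 17:45–18:15.
Windows ≥ 60 min: 12:30–13:30.
Earliest such window starts at 12:30.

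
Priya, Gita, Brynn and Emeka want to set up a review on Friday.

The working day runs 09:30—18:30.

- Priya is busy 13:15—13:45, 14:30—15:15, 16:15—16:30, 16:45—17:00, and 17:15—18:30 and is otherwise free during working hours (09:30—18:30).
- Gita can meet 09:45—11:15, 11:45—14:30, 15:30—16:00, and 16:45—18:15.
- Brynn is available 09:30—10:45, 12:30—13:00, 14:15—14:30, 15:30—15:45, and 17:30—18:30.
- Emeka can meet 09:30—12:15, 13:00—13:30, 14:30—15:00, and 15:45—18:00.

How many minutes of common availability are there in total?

60 minutes

Priya free within 09:30–18:30: 09:30–13:15, 13:45–14:30, 15:15–16:15, 16:30–16:45, 17:00–17:15.
Priya ∩ Gita: 09:45–11:15, 11:45–13:15, 13:45–14:30, 15:30–16:00, 17:00–17:15.
Priya ∩ Gita ∩ Brynn: 09:45–10:45, 12:30–13:00, 14:15–14:30, 15:30–15:45.
Priya ∩ Gita ∩ Brynn ∩ Emeka: 09:45–10:45.
Total common minutes: 60.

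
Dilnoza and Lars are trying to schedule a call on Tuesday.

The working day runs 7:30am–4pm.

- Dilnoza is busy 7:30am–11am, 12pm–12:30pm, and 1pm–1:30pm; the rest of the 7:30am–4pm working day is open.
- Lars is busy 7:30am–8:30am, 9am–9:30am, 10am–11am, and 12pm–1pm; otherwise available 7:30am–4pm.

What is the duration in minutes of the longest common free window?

Dilnoza free within 07:30–16:00: 11:00–12:00, 12:30–13:00, 13:30–16:00.
Lars free within 07:30–16:00: 08:30–09:00, 09:30–10:00, 11:00–12:00, 13:00–16:00.
Dilnoza ∩ Lars: 11:00–12:00, 13:30–16:00.
Common window lengths: 60, 150 min; longest is 150.

150 minutes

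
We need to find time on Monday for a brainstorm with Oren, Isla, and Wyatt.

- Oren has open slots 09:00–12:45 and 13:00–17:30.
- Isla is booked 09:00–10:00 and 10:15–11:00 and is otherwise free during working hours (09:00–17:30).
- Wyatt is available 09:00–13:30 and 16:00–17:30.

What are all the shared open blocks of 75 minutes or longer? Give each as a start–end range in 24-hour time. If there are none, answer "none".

Isla free within 09:00–17:30: 10:00–10:15, 11:00–17:30.
Oren ∩ Isla: 10:00–10:15, 11:00–12:45, 13:00–17:30.
Oren ∩ Isla ∩ Wyatt: 10:00–10:15, 11:00–12:45, 13:00–13:30, 16:00–17:30.
Windows ≥ 75 min: 11:00–12:45, 16:00–17:30.

11:00–12:45, 16:00–17:30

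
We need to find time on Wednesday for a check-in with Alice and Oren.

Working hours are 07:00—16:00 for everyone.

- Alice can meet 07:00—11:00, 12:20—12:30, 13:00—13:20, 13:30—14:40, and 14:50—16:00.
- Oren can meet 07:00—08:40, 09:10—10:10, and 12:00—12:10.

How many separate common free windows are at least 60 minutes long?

2

Alice ∩ Oren: 07:00–08:40, 09:10–10:10.
Windows ≥ 60 min: 07:00–08:40, 09:10–10:10.
That's 2 windows.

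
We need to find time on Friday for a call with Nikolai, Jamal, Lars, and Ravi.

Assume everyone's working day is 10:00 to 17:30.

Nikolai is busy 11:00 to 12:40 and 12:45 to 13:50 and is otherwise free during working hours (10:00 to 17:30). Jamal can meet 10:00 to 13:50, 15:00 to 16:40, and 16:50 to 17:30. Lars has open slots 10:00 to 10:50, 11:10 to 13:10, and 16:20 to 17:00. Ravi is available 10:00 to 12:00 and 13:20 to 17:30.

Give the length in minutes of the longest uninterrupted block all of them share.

Nikolai free within 10:00–17:30: 10:00–11:00, 12:40–12:45, 13:50–17:30.
Nikolai ∩ Jamal: 10:00–11:00, 12:40–12:45, 15:00–16:40, 16:50–17:30.
Nikolai ∩ Jamal ∩ Lars: 10:00–10:50, 12:40–12:45, 16:20–16:40, 16:50–17:00.
Nikolai ∩ Jamal ∩ Lars ∩ Ravi: 10:00–10:50, 16:20–16:40, 16:50–17:00.
Common window lengths: 50, 20, 10 min; longest is 50.

50 minutes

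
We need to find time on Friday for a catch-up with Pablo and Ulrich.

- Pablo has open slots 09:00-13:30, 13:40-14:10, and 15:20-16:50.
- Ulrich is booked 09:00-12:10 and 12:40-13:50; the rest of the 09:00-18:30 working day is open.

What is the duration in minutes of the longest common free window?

Ulrich free within 09:00–18:30: 12:10–12:40, 13:50–18:30.
Pablo ∩ Ulrich: 12:10–12:40, 13:50–14:10, 15:20–16:50.
Common window lengths: 30, 20, 90 min; longest is 90.

90 minutes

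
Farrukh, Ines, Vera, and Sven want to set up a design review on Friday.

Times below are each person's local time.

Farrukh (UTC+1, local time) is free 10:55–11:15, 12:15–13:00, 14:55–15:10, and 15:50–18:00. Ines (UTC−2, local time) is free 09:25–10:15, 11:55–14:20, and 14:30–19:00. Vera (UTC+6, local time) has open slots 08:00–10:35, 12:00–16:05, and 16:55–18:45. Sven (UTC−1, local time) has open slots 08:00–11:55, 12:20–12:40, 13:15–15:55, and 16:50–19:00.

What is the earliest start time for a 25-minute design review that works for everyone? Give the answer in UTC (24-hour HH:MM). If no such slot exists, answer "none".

Farrukh → UTC: 09:55–10:15, 11:15–12:00, 13:55–14:10, 14:50–17:00.
Ines → UTC: 11:25–12:15, 13:55–16:20, 16:30–21:00.
Vera → UTC: 02:00–04:35, 06:00–10:05, 10:55–12:45.
Sven → UTC: 09:00–12:55, 13:20–13:40, 14:15–16:55, 17:50–20:00.
Farrukh ∩ Ines: 11:25–12:00, 13:55–14:10, 14:50–16:20, 16:30–17:00.
Farrukh ∩ Ines ∩ Vera: 11:25–12:00.
Farrukh ∩ Ines ∩ Vera ∩ Sven: 11:25–12:00.
Windows ≥ 25 min: 11:25–12:00.
Earliest such window starts at 11:25.

11:25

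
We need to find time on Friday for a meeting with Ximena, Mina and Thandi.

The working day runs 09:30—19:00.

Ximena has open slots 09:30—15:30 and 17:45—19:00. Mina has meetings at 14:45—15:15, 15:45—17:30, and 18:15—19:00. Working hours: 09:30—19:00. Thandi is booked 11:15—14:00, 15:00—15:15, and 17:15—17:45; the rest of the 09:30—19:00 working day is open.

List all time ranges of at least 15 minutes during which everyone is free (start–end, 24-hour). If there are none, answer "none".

09:30–11:15, 14:00–14:45, 15:15–15:30, 17:45–18:15

Mina free within 09:30–19:00: 09:30–14:45, 15:15–15:45, 17:30–18:15.
Thandi free within 09:30–19:00: 09:30–11:15, 14:00–15:00, 15:15–17:15, 17:45–19:00.
Ximena ∩ Mina: 09:30–14:45, 15:15–15:30, 17:45–18:15.
Ximena ∩ Mina ∩ Thandi: 09:30–11:15, 14:00–14:45, 15:15–15:30, 17:45–18:15.
Windows ≥ 15 min: 09:30–11:15, 14:00–14:45, 15:15–15:30, 17:45–18:15.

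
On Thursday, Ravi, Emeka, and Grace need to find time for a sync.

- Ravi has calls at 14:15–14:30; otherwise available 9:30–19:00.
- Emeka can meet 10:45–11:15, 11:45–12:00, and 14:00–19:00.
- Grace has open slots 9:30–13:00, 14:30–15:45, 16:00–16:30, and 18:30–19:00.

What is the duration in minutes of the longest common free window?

Ravi free within 09:30–19:00: 09:30–14:15, 14:30–19:00.
Ravi ∩ Emeka: 10:45–11:15, 11:45–12:00, 14:00–14:15, 14:30–19:00.
Ravi ∩ Emeka ∩ Grace: 10:45–11:15, 11:45–12:00, 14:30–15:45, 16:00–16:30, 18:30–19:00.
Common window lengths: 30, 15, 75, 30, 30 min; longest is 75.

75 minutes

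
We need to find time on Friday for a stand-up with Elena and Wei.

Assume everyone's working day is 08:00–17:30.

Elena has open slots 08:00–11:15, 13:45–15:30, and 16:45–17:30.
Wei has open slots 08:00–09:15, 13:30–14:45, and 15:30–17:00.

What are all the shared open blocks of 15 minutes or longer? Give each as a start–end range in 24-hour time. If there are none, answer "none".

08:00–09:15, 13:45–14:45, 16:45–17:00

Elena ∩ Wei: 08:00–09:15, 13:45–14:45, 16:45–17:00.
Windows ≥ 15 min: 08:00–09:15, 13:45–14:45, 16:45–17:00.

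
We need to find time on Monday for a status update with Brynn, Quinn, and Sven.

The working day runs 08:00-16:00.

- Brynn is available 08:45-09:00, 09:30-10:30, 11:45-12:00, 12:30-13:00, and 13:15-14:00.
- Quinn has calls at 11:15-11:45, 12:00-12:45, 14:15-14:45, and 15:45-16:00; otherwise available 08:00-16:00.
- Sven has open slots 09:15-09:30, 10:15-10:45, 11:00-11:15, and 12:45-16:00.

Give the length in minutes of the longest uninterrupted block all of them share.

Quinn free within 08:00–16:00: 08:00–11:15, 11:45–12:00, 12:45–14:15, 14:45–15:45.
Brynn ∩ Quinn: 08:45–09:00, 09:30–10:30, 11:45–12:00, 12:45–13:00, 13:15–14:00.
Brynn ∩ Quinn ∩ Sven: 10:15–10:30, 12:45–13:00, 13:15–14:00.
Common window lengths: 15, 15, 45 min; longest is 45.

45 minutes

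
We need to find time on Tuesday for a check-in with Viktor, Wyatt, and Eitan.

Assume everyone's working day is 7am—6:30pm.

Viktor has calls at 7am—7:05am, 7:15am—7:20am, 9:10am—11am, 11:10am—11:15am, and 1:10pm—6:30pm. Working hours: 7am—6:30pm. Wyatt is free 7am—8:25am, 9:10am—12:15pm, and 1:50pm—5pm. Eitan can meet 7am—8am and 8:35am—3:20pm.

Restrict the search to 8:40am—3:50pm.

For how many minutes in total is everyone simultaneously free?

70 minutes

Viktor free within 07:00–18:30: 07:05–07:15, 07:20–09:10, 11:00–11:10, 11:15–13:10.
Viktor ∩ Wyatt: 07:05–07:15, 07:20–08:25, 11:00–11:10, 11:15–12:15.
Viktor ∩ Wyatt ∩ Eitan: 07:05–07:15, 07:20–08:00, 11:00–11:10, 11:15–12:15.
Restricted to 08:40–15:50: 11:00–11:10, 11:15–12:15.
Total common minutes: 10 + 60 = 70.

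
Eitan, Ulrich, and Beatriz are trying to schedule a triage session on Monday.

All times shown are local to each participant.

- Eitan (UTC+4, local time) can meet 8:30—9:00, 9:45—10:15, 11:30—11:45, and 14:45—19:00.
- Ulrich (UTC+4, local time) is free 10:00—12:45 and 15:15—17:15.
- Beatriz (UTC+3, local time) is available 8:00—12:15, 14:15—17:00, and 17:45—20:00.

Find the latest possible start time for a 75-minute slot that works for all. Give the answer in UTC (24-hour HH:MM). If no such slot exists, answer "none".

12:00

Eitan → UTC: 04:30–05:00, 05:45–06:15, 07:30–07:45, 10:45–15:00.
Ulrich → UTC: 06:00–08:45, 11:15–13:15.
Beatriz → UTC: 05:00–09:15, 11:15–14:00, 14:45–17:00.
Eitan ∩ Ulrich: 06:00–06:15, 07:30–07:45, 11:15–13:15.
Eitan ∩ Ulrich ∩ Beatriz: 06:00–06:15, 07:30–07:45, 11:15–13:15.
Windows ≥ 75 min: 11:15–13:15.
Latest start in the last window 11:15–13:15 is 13:15 − 75 min = 12:00.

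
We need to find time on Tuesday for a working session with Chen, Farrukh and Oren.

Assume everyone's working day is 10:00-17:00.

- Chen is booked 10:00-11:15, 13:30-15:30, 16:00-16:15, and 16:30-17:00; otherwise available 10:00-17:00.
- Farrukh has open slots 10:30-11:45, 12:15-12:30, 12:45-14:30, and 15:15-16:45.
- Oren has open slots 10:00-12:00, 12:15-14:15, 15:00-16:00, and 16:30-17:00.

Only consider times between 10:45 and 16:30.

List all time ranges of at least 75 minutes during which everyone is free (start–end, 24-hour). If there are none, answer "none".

Chen free within 10:00–17:00: 11:15–13:30, 15:30–16:00, 16:15–16:30.
Chen ∩ Farrukh: 11:15–11:45, 12:15–12:30, 12:45–13:30, 15:30–16:00, 16:15–16:30.
Chen ∩ Farrukh ∩ Oren: 11:15–11:45, 12:15–12:30, 12:45–13:30, 15:30–16:00.
Restricted to 10:45–16:30: 11:15–11:45, 12:15–12:30, 12:45–13:30, 15:30–16:00.
Windows ≥ 75 min: (none).

none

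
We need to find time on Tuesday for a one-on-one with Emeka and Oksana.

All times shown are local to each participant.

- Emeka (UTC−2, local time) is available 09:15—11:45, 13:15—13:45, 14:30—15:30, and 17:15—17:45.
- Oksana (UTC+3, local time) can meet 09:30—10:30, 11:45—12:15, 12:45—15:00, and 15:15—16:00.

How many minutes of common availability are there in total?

Emeka → UTC: 11:15–13:45, 15:15–15:45, 16:30–17:30, 19:15–19:45.
Oksana → UTC: 06:30–07:30, 08:45–09:15, 09:45–12:00, 12:15–13:00.
Emeka ∩ Oksana: 11:15–12:00, 12:15–13:00.
Total common minutes: 45 + 45 = 90.

90 minutes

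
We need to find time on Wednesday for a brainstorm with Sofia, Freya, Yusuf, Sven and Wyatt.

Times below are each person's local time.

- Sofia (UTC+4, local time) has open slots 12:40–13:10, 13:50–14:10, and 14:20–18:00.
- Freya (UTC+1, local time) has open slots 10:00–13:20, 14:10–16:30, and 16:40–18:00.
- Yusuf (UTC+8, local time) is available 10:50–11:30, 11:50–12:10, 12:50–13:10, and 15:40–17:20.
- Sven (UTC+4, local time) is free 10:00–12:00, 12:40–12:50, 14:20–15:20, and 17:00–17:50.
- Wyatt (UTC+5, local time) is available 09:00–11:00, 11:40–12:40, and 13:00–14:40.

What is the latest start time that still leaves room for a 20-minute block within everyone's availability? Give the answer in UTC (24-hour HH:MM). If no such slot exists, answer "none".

none

Sofia → UTC: 08:40–09:10, 09:50–10:10, 10:20–14:00.
Freya → UTC: 09:00–12:20, 13:10–15:30, 15:40–17:00.
Yusuf → UTC: 02:50–03:30, 03:50–04:10, 04:50–05:10, 07:40–09:20.
Sven → UTC: 06:00–08:00, 08:40–08:50, 10:20–11:20, 13:00–13:50.
Wyatt → UTC: 04:00–06:00, 06:40–07:40, 08:00–09:40.
Sofia ∩ Freya: 09:00–09:10, 09:50–10:10, 10:20–12:20, 13:10–14:00.
Sofia ∩ Freya ∩ Yusuf: 09:00–09:10.
Sofia ∩ Freya ∩ Yusuf ∩ Sven: (none).
Sofia ∩ Freya ∩ Yusuf ∩ Sven ∩ Wyatt: (none).
Windows ≥ 20 min: (none).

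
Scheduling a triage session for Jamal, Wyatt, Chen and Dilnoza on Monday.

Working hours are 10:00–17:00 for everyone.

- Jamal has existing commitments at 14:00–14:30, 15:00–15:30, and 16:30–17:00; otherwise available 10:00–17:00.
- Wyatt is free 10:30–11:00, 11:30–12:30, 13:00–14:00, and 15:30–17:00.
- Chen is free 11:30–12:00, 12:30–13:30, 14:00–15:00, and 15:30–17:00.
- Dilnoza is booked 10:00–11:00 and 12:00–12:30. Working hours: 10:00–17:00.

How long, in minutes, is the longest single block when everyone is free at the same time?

60 minutes

Jamal free within 10:00–17:00: 10:00–14:00, 14:30–15:00, 15:30–16:30.
Dilnoza free within 10:00–17:00: 11:00–12:00, 12:30–17:00.
Jamal ∩ Wyatt: 10:30–11:00, 11:30–12:30, 13:00–14:00, 15:30–16:30.
Jamal ∩ Wyatt ∩ Chen: 11:30–12:00, 13:00–13:30, 15:30–16:30.
Jamal ∩ Wyatt ∩ Chen ∩ Dilnoza: 11:30–12:00, 13:00–13:30, 15:30–16:30.
Common window lengths: 30, 30, 60 min; longest is 60.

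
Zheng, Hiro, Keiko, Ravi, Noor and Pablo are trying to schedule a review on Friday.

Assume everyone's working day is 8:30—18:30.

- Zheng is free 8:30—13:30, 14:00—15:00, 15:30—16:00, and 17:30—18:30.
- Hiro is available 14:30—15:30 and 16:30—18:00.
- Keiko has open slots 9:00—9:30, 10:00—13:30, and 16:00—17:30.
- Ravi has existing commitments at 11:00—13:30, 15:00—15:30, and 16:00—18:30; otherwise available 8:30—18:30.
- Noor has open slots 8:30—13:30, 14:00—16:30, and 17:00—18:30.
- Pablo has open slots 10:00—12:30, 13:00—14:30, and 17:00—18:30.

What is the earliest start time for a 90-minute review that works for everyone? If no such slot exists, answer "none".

none

Ravi free within 08:30–18:30: 08:30–11:00, 13:30–15:00, 15:30–16:00.
Zheng ∩ Hiro: 14:30–15:00, 17:30–18:00.
Zheng ∩ Hiro ∩ Keiko: (none).
Zheng ∩ Hiro ∩ Keiko ∩ Ravi: (none).
Zheng ∩ Hiro ∩ Keiko ∩ Ravi ∩ Noor: (none).
Zheng ∩ Hiro ∩ Keiko ∩ Ravi ∩ Noor ∩ Pablo: (none).
Windows ≥ 90 min: (none).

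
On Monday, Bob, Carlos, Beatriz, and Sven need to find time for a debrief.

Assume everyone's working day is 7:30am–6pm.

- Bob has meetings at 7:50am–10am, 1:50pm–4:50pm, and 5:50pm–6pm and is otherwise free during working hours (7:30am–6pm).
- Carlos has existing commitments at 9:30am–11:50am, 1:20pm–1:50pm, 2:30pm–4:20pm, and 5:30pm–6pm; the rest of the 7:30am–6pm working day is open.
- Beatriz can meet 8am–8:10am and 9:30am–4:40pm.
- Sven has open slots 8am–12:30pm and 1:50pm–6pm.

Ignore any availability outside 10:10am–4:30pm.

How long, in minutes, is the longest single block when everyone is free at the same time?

40 minutes

Bob free within 07:30–18:00: 07:30–07:50, 10:00–13:50, 16:50–17:50.
Carlos free within 07:30–18:00: 07:30–09:30, 11:50–13:20, 13:50–14:30, 16:20–17:30.
Bob ∩ Carlos: 07:30–07:50, 11:50–13:20, 16:50–17:30.
Bob ∩ Carlos ∩ Beatriz: 11:50–13:20.
Bob ∩ Carlos ∩ Beatriz ∩ Sven: 11:50–12:30.
Restricted to 10:10–16:30: 11:50–12:30.
Single common window of 40 minutes.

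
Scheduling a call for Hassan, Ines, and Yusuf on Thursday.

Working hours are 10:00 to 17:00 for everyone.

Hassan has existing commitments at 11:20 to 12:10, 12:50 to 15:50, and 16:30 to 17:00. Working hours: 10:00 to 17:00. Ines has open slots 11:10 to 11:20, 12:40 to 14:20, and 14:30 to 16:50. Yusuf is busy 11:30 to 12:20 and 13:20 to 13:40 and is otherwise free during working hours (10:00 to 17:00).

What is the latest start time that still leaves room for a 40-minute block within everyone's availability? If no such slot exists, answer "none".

15:50

Hassan free within 10:00–17:00: 10:00–11:20, 12:10–12:50, 15:50–16:30.
Yusuf free within 10:00–17:00: 10:00–11:30, 12:20–13:20, 13:40–17:00.
Hassan ∩ Ines: 11:10–11:20, 12:40–12:50, 15:50–16:30.
Hassan ∩ Ines ∩ Yusuf: 11:10–11:20, 12:40–12:50, 15:50–16:30.
Windows ≥ 40 min: 15:50–16:30.
Latest start in the last window 15:50–16:30 is 16:30 − 40 min = 15:50.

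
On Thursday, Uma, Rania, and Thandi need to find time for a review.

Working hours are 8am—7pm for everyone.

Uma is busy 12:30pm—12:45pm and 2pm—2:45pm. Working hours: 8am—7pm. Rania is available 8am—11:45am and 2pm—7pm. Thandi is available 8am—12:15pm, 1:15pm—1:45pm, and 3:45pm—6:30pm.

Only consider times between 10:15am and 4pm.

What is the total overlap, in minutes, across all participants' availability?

Uma free within 08:00–19:00: 08:00–12:30, 12:45–14:00, 14:45–19:00.
Uma ∩ Rania: 08:00–11:45, 14:45–19:00.
Uma ∩ Rania ∩ Thandi: 08:00–11:45, 15:45–18:30.
Restricted to 10:15–16:00: 10:15–11:45, 15:45–16:00.
Total common minutes: 90 + 15 = 105.

105 minutes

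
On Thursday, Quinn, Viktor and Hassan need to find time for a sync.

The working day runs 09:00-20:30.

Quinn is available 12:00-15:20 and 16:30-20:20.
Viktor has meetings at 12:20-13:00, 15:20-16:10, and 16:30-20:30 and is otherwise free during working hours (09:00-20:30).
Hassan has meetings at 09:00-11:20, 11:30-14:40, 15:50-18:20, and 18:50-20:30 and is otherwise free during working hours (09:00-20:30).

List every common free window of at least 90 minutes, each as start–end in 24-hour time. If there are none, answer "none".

Viktor free within 09:00–20:30: 09:00–12:20, 13:00–15:20, 16:10–16:30.
Hassan free within 09:00–20:30: 11:20–11:30, 14:40–15:50, 18:20–18:50.
Quinn ∩ Viktor: 12:00–12:20, 13:00–15:20.
Quinn ∩ Viktor ∩ Hassan: 14:40–15:20.
Windows ≥ 90 min: (none).

none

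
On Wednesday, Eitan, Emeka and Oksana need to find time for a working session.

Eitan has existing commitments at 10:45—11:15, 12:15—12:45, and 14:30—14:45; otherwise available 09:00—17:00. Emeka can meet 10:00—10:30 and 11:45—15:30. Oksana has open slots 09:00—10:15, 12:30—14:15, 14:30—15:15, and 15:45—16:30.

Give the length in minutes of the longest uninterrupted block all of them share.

90 minutes

Eitan free within 09:00–17:00: 09:00–10:45, 11:15–12:15, 12:45–14:30, 14:45–17:00.
Eitan ∩ Emeka: 10:00–10:30, 11:45–12:15, 12:45–14:30, 14:45–15:30.
Eitan ∩ Emeka ∩ Oksana: 10:00–10:15, 12:45–14:15, 14:45–15:15.
Common window lengths: 15, 90, 30 min; longest is 90.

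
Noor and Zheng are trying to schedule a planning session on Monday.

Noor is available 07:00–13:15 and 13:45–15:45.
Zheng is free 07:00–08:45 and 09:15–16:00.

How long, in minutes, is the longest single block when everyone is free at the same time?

240 minutes

Noor ∩ Zheng: 07:00–08:45, 09:15–13:15, 13:45–15:45.
Common window lengths: 105, 240, 120 min; longest is 240.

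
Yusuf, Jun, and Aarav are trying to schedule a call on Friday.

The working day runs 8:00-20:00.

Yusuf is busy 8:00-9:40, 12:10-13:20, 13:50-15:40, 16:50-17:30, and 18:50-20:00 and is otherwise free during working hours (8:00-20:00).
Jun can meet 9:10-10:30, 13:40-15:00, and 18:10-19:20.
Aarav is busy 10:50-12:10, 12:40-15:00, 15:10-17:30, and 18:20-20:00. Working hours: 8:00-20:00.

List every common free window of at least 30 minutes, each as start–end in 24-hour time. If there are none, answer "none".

09:40–10:30

Yusuf free within 08:00–20:00: 09:40–12:10, 13:20–13:50, 15:40–16:50, 17:30–18:50.
Aarav free within 08:00–20:00: 08:00–10:50, 12:10–12:40, 15:00–15:10, 17:30–18:20.
Yusuf ∩ Jun: 09:40–10:30, 13:40–13:50, 18:10–18:50.
Yusuf ∩ Jun ∩ Aarav: 09:40–10:30, 18:10–18:20.
Windows ≥ 30 min: 09:40–10:30.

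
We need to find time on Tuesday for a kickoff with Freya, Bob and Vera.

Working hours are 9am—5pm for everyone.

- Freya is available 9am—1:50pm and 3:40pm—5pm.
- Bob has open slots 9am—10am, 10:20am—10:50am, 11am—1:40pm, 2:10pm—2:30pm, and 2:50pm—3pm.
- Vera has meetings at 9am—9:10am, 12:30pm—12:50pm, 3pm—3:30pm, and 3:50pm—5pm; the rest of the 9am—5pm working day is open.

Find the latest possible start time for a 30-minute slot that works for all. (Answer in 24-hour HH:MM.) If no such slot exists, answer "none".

13:10

Vera free within 09:00–17:00: 09:10–12:30, 12:50–15:00, 15:30–15:50.
Freya ∩ Bob: 09:00–10:00, 10:20–10:50, 11:00–13:40.
Freya ∩ Bob ∩ Vera: 09:10–10:00, 10:20–10:50, 11:00–12:30, 12:50–13:40.
Windows ≥ 30 min: 09:10–10:00, 10:20–10:50, 11:00–12:30, 12:50–13:40.
Latest start in the last window 12:50–13:40 is 13:40 − 30 min = 13:10.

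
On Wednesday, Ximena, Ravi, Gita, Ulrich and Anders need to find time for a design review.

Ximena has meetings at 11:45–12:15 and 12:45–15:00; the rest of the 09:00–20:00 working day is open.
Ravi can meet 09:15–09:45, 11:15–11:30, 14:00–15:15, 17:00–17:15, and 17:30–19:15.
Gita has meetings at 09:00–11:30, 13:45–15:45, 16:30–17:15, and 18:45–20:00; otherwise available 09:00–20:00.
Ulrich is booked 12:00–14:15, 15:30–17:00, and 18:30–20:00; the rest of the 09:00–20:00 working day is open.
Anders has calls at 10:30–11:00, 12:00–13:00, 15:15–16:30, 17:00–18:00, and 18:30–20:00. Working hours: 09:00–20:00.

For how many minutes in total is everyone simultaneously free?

Ximena free within 09:00–20:00: 09:00–11:45, 12:15–12:45, 15:00–20:00.
Gita free within 09:00–20:00: 11:30–13:45, 15:45–16:30, 17:15–18:45.
Ulrich free within 09:00–20:00: 09:00–12:00, 14:15–15:30, 17:00–18:30.
Anders free within 09:00–20:00: 09:00–10:30, 11:00–12:00, 13:00–15:15, 16:30–17:00, 18:00–18:30.
Ximena ∩ Ravi: 09:15–09:45, 11:15–11:30, 15:00–15:15, 17:00–17:15, 17:30–19:15.
Ximena ∩ Ravi ∩ Gita: 17:30–18:45.
Ximena ∩ Ravi ∩ Gita ∩ Ulrich: 17:30–18:30.
Ximena ∩ Ravi ∩ Gita ∩ Ulrich ∩ Anders: 18:00–18:30.
Total common minutes: 30.

30 minutes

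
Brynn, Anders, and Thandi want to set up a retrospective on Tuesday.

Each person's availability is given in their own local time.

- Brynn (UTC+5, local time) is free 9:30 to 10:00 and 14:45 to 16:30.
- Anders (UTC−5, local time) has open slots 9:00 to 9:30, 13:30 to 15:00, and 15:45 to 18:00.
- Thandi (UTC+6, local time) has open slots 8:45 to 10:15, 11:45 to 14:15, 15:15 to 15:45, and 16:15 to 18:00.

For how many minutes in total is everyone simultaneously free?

0 minutes

Brynn → UTC: 04:30–05:00, 09:45–11:30.
Anders → UTC: 14:00–14:30, 18:30–20:00, 20:45–23:00.
Thandi → UTC: 02:45–04:15, 05:45–08:15, 09:15–09:45, 10:15–12:00.
Brynn ∩ Anders: (none).
Brynn ∩ Anders ∩ Thandi: (none).
Total common minutes: 0.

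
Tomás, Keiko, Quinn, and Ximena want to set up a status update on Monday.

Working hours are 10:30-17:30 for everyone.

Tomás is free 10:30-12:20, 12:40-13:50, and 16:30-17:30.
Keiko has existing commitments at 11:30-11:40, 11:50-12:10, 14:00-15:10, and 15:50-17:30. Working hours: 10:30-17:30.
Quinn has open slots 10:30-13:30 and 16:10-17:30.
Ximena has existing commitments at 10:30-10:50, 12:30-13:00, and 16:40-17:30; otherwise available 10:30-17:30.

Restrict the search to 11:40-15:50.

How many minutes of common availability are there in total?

50 minutes

Keiko free within 10:30–17:30: 10:30–11:30, 11:40–11:50, 12:10–14:00, 15:10–15:50.
Ximena free within 10:30–17:30: 10:50–12:30, 13:00–16:40.
Tomás ∩ Keiko: 10:30–11:30, 11:40–11:50, 12:10–12:20, 12:40–13:50.
Tomás ∩ Keiko ∩ Quinn: 10:30–11:30, 11:40–11:50, 12:10–12:20, 12:40–13:30.
Tomás ∩ Keiko ∩ Quinn ∩ Ximena: 10:50–11:30, 11:40–11:50, 12:10–12:20, 13:00–13:30.
Restricted to 11:40–15:50: 11:40–11:50, 12:10–12:20, 13:00–13:30.
Total common minutes: 10 + 10 + 30 = 50.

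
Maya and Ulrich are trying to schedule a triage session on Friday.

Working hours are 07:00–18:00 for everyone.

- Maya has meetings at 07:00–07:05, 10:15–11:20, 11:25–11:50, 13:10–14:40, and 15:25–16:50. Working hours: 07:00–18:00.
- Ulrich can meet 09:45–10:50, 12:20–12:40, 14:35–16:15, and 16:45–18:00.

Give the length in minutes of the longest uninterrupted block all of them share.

70 minutes

Maya free within 07:00–18:00: 07:05–10:15, 11:20–11:25, 11:50–13:10, 14:40–15:25, 16:50–18:00.
Maya ∩ Ulrich: 09:45–10:15, 12:20–12:40, 14:40–15:25, 16:50–18:00.
Common window lengths: 30, 20, 45, 70 min; longest is 70.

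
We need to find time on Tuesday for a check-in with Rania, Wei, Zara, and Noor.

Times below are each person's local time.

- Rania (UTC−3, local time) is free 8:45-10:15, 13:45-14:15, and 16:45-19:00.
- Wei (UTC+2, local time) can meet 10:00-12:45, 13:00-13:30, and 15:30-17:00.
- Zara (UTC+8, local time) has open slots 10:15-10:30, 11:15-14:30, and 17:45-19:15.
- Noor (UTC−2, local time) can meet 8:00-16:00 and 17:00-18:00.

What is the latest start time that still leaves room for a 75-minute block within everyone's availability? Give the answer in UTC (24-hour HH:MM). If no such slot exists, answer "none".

none

Rania → UTC: 11:45–13:15, 16:45–17:15, 19:45–22:00.
Wei → UTC: 08:00–10:45, 11:00–11:30, 13:30–15:00.
Zara → UTC: 02:15–02:30, 03:15–06:30, 09:45–11:15.
Noor → UTC: 10:00–18:00, 19:00–20:00.
Rania ∩ Wei: (none).
Rania ∩ Wei ∩ Zara: (none).
Rania ∩ Wei ∩ Zara ∩ Noor: (none).
Windows ≥ 75 min: (none).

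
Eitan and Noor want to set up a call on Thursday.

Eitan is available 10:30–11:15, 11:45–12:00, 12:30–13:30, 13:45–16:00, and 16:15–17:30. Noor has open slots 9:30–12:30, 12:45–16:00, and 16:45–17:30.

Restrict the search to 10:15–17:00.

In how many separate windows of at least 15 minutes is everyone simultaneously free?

Eitan ∩ Noor: 10:30–11:15, 11:45–12:00, 12:45–13:30, 13:45–16:00, 16:45–17:30.
Restricted to 10:15–17:00: 10:30–11:15, 11:45–12:00, 12:45–13:30, 13:45–16:00, 16:45–17:00.
Windows ≥ 15 min: 10:30–11:15, 11:45–12:00, 12:45–13:30, 13:45–16:00, 16:45–17:00.
That's 5 windows.

5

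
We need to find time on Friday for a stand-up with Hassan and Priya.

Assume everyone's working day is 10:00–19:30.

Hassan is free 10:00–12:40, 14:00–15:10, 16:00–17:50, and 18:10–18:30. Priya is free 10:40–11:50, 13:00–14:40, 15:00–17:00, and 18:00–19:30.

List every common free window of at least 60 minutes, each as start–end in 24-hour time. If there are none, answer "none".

Hassan ∩ Priya: 10:40–11:50, 14:00–14:40, 15:00–15:10, 16:00–17:00, 18:10–18:30.
Windows ≥ 60 min: 10:40–11:50, 16:00–17:00.

10:40–11:50, 16:00–17:00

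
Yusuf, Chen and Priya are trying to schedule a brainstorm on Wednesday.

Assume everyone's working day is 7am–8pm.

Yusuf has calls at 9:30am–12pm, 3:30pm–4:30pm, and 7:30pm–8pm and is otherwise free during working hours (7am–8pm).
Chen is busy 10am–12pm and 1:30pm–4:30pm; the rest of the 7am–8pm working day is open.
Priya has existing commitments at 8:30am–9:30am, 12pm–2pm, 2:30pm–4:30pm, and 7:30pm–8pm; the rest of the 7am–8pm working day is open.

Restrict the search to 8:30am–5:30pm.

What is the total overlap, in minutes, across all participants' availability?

Yusuf free within 07:00–20:00: 07:00–09:30, 12:00–15:30, 16:30–19:30.
Chen free within 07:00–20:00: 07:00–10:00, 12:00–13:30, 16:30–20:00.
Priya free within 07:00–20:00: 07:00–08:30, 09:30–12:00, 14:00–14:30, 16:30–19:30.
Yusuf ∩ Chen: 07:00–09:30, 12:00–13:30, 16:30–19:30.
Yusuf ∩ Chen ∩ Priya: 07:00–08:30, 16:30–19:30.
Restricted to 08:30–17:30: 16:30–17:30.
Total common minutes: 60.

60 minutes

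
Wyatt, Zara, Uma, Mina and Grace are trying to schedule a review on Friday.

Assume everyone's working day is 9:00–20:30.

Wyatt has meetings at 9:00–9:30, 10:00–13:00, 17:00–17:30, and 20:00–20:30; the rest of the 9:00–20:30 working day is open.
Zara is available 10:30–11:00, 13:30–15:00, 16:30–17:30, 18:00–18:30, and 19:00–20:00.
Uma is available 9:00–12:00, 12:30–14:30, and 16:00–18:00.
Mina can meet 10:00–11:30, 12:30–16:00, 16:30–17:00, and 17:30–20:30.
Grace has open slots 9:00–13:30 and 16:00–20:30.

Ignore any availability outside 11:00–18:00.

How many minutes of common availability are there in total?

30 minutes

Wyatt free within 09:00–20:30: 09:30–10:00, 13:00–17:00, 17:30–20:00.
Wyatt ∩ Zara: 13:30–15:00, 16:30–17:00, 18:00–18:30, 19:00–20:00.
Wyatt ∩ Zara ∩ Uma: 13:30–14:30, 16:30–17:00.
Wyatt ∩ Zara ∩ Uma ∩ Mina: 13:30–14:30, 16:30–17:00.
Wyatt ∩ Zara ∩ Uma ∩ Mina ∩ Grace: 16:30–17:00.
Restricted to 11:00–18:00: 16:30–17:00.
Total common minutes: 30.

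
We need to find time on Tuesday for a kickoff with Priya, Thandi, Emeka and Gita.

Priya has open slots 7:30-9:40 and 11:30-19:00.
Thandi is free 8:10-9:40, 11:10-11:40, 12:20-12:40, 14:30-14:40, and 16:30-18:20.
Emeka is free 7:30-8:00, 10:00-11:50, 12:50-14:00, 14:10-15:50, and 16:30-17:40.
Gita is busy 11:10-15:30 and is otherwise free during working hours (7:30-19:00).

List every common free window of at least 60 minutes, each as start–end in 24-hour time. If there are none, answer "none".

Gita free within 07:30–19:00: 07:30–11:10, 15:30–19:00.
Priya ∩ Thandi: 08:10–09:40, 11:30–11:40, 12:20–12:40, 14:30–14:40, 16:30–18:20.
Priya ∩ Thandi ∩ Emeka: 11:30–11:40, 14:30–14:40, 16:30–17:40.
Priya ∩ Thandi ∩ Emeka ∩ Gita: 16:30–17:40.
Windows ≥ 60 min: 16:30–17:40.

16:30–17:40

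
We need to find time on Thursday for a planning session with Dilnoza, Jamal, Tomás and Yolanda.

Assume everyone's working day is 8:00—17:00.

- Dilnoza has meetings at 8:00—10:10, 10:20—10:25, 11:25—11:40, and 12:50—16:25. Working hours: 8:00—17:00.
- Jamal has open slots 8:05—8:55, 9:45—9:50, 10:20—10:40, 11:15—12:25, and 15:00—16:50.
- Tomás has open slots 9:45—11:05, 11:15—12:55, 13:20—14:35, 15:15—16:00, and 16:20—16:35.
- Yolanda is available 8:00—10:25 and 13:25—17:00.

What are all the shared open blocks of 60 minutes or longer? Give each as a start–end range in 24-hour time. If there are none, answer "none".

none

Dilnoza free within 08:00–17:00: 10:10–10:20, 10:25–11:25, 11:40–12:50, 16:25–17:00.
Dilnoza ∩ Jamal: 10:25–10:40, 11:15–11:25, 11:40–12:25, 16:25–16:50.
Dilnoza ∩ Jamal ∩ Tomás: 10:25–10:40, 11:15–11:25, 11:40–12:25, 16:25–16:35.
Dilnoza ∩ Jamal ∩ Tomás ∩ Yolanda: 16:25–16:35.
Windows ≥ 60 min: (none).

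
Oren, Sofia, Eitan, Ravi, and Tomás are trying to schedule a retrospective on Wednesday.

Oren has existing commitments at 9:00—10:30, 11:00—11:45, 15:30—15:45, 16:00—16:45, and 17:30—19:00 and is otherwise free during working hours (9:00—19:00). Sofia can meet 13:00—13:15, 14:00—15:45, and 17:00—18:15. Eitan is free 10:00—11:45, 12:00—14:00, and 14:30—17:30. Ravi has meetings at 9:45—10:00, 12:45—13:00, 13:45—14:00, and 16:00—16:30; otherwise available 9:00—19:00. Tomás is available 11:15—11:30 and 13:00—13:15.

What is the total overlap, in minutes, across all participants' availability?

15 minutes

Oren free within 09:00–19:00: 10:30–11:00, 11:45–15:30, 15:45–16:00, 16:45–17:30.
Ravi free within 09:00–19:00: 09:00–09:45, 10:00–12:45, 13:00–13:45, 14:00–16:00, 16:30–19:00.
Oren ∩ Sofia: 13:00–13:15, 14:00–15:30, 17:00–17:30.
Oren ∩ Sofia ∩ Eitan: 13:00–13:15, 14:30–15:30, 17:00–17:30.
Oren ∩ Sofia ∩ Eitan ∩ Ravi: 13:00–13:15, 14:30–15:30, 17:00–17:30.
Oren ∩ Sofia ∩ Eitan ∩ Ravi ∩ Tomás: 13:00–13:15.
Total common minutes: 15.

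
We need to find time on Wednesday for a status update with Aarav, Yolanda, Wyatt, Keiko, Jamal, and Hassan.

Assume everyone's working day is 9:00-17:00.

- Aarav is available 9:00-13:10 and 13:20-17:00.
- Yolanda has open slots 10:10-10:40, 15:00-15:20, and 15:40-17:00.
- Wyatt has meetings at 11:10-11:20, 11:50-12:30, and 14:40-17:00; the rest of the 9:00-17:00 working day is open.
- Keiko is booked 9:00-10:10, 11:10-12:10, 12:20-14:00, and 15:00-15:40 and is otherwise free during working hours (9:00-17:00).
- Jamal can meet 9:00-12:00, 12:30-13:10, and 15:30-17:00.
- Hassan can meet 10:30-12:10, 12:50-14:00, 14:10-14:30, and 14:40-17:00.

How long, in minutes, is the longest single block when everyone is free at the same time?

10 minutes

Wyatt free within 09:00–17:00: 09:00–11:10, 11:20–11:50, 12:30–14:40.
Keiko free within 09:00–17:00: 10:10–11:10, 12:10–12:20, 14:00–15:00, 15:40–17:00.
Aarav ∩ Yolanda: 10:10–10:40, 15:00–15:20, 15:40–17:00.
Aarav ∩ Yolanda ∩ Wyatt: 10:10–10:40.
Aarav ∩ Yolanda ∩ Wyatt ∩ Keiko: 10:10–10:40.
Aarav ∩ Yolanda ∩ Wyatt ∩ Keiko ∩ Jamal: 10:10–10:40.
Aarav ∩ Yolanda ∩ Wyatt ∩ Keiko ∩ Jamal ∩ Hassan: 10:30–10:40.
Single common window of 10 minutes.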